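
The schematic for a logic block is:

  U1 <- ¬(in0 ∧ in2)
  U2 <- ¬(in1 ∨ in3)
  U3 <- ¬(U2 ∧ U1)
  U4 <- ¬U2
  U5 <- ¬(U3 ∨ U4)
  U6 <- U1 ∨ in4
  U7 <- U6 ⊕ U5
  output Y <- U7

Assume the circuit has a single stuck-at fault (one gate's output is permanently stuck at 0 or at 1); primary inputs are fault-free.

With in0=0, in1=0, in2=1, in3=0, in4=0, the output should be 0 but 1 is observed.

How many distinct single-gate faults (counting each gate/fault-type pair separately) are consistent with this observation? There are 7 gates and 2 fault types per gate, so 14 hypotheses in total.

Fault-free: U1=1, U2=1, U3=0, U4=0, U5=1, U6=1, U7=0 → 0. Observed 1.
  U1 stuck-at-0: output 0 ✗
  U1 stuck-at-1: output 0 ✗
  U2 stuck-at-0: output 1 ✓
  U2 stuck-at-1: output 0 ✗
  U3 stuck-at-0: output 0 ✗
  U3 stuck-at-1: output 1 ✓
  U4 stuck-at-0: output 0 ✗
  U4 stuck-at-1: output 1 ✓
  U5 stuck-at-0: output 1 ✓
  U5 stuck-at-1: output 0 ✗
  U6 stuck-at-0: output 1 ✓
  U6 stuck-at-1: output 0 ✗
  U7 stuck-at-0: output 0 ✗
  U7 stuck-at-1: output 1 ✓
Consistent faults: {U2 stuck-at-0, U3 stuck-at-1, U4 stuck-at-1, U5 stuck-at-0, U6 stuck-at-0, U7 stuck-at-1} — 6 in all.

6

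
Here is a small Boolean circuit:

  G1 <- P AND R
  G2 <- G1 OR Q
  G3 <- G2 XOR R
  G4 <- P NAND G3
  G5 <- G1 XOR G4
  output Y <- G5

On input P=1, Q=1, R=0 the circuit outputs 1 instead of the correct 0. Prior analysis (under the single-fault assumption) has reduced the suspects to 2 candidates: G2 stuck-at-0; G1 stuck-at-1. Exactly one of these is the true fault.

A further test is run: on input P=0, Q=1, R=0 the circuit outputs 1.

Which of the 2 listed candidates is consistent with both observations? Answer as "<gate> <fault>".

Evaluate each candidate on input P=0, Q=1, R=0:
  G2 stuck-at-0: G1=0, G2=0 [stuck-at-0], G3=0, G4=1, G5=1 → 1 — matches
  G1 stuck-at-1: G1=1 [stuck-at-1], G2=1, G3=1, G4=1, G5=0 → 0 — eliminated
Only G2 stuck-at-0 reproduces the observed 1.

G2 stuck-at-0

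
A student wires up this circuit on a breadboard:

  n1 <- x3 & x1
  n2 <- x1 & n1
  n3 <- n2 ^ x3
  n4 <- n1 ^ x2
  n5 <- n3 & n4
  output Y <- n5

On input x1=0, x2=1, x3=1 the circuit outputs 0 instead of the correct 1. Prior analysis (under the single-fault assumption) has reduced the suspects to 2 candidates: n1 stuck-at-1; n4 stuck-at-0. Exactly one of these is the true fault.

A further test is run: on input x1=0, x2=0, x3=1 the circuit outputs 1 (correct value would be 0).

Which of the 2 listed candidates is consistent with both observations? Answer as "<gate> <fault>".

Evaluate each candidate on input x1=0, x2=0, x3=1:
  n1 stuck-at-1: n1=1 [stuck-at-1], n2=0, n3=1, n4=1, n5=1 → 1 — matches
  n4 stuck-at-0: n1=0, n2=0, n3=1, n4=0 [stuck-at-0], n5=0 → 0 — eliminated
Only n1 stuck-at-1 reproduces the observed 1.

n1 stuck-at-1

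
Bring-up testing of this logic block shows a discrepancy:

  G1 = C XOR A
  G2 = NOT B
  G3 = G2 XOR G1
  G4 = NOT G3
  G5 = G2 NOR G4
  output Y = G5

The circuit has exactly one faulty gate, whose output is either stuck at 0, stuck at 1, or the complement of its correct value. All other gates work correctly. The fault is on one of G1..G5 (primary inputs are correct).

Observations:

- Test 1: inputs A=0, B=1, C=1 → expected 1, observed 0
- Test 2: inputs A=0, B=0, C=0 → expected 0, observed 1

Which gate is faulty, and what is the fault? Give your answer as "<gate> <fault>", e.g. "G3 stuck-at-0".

Fault-free values for test 1 (A=0, B=1, C=1): G1=1, G2=0, G3=1, G4=0, G5=1, giving Y=1. Observed 0.
Test 1: faults giving observed 0 are {G1 stuck-at-0, G1 inverted output, G2 stuck-at-1, G2 inverted output, G3 stuck-at-0, G3 inverted output, G4 stuck-at-1, G4 inverted output, G5 stuck-at-0, G5 inverted output}.
Test 2 (A=0, B=0, C=0): fault-free G1=0, G2=1, G3=1, G4=0, G5=0 → 0; observed 1. Eliminates G1 stuck-at-0, G1 inverted output, G2 stuck-at-1, G2 inverted output, G3 stuck-at-0, G3 inverted output, G4 stuck-at-1, G4 inverted output, G5 stuck-at-0.
Only G5 inverted output is consistent with every test.

G5 inverted output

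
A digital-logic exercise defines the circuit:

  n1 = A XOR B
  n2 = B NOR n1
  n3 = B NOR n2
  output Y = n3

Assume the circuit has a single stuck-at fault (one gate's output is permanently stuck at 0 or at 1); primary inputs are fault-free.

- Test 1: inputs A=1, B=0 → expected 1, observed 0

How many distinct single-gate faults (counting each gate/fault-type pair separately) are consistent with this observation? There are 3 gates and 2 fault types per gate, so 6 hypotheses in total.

3

Fault-free: n1=1, n2=0, n3=1 → 1. Observed 0.
  n1 stuck-at-0: output 0 ✓
  n1 stuck-at-1: output 1 ✗
  n2 stuck-at-0: output 1 ✗
  n2 stuck-at-1: output 0 ✓
  n3 stuck-at-0: output 0 ✓
  n3 stuck-at-1: output 1 ✗
Consistent faults: {n1 stuck-at-0, n2 stuck-at-1, n3 stuck-at-0} — 3 in all.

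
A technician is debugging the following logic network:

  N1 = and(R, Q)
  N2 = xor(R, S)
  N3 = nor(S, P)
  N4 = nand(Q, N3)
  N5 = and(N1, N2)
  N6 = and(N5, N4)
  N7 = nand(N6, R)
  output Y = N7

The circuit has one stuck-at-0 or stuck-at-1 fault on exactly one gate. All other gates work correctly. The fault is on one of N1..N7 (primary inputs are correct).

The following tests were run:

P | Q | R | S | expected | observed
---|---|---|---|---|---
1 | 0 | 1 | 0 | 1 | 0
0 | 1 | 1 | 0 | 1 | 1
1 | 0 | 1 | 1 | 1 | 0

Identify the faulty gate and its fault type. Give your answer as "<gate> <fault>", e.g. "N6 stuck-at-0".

N5 stuck-at-1

Fault-free values for test 1 (P=1, Q=0, R=1, S=0): N1=0, N2=1, N3=0, N4=1, N5=0, N6=0, N7=1, giving Y=1. Observed 0.
Test 1: faults giving observed 0 are {N1 stuck-at-1, N5 stuck-at-1, N6 stuck-at-1, N7 stuck-at-0}.
Test 2 (P=0, Q=1, R=1, S=0): fault-free N1=1, N2=1, N3=1, N4=0, N5=1, N6=0, N7=1 → 1; observed 1. Eliminates N6 stuck-at-1, N7 stuck-at-0.
Test 3 (P=1, Q=0, R=1, S=1): fault-free N1=0, N2=0, N3=0, N4=1, N5=0, N6=0, N7=1 → 1; observed 0. Eliminates N1 stuck-at-1.
Only N5 stuck-at-1 is consistent with every test.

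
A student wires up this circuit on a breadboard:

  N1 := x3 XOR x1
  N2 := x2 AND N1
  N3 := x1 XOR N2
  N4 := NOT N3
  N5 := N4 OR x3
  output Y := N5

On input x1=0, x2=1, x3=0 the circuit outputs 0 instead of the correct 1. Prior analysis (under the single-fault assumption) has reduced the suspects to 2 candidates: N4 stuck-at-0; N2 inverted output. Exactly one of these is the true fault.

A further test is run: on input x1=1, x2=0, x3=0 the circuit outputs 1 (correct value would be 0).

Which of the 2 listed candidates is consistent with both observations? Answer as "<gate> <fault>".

Evaluate each candidate on input x1=1, x2=0, x3=0:
  N4 stuck-at-0: N1=1, N2=0, N3=1, N4=0 [stuck-at-0], N5=0 → 0 — eliminated
  N2 inverted output: N1=1, N2=1 [inverted output], N3=0, N4=1, N5=1 → 1 — matches
Only N2 inverted output reproduces the observed 1.

N2 inverted output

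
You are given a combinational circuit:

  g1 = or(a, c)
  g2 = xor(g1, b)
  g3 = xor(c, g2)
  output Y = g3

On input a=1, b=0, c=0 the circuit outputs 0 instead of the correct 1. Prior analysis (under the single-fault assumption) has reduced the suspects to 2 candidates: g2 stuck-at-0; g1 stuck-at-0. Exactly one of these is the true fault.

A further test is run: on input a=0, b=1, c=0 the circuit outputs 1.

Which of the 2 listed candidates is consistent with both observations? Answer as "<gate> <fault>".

Evaluate each candidate on input a=0, b=1, c=0:
  g2 stuck-at-0: g1=0, g2=0 [stuck-at-0], g3=0 → 0 — eliminated
  g1 stuck-at-0: g1=0 [stuck-at-0], g2=1, g3=1 → 1 — matches
Only g1 stuck-at-0 reproduces the observed 1.

g1 stuck-at-0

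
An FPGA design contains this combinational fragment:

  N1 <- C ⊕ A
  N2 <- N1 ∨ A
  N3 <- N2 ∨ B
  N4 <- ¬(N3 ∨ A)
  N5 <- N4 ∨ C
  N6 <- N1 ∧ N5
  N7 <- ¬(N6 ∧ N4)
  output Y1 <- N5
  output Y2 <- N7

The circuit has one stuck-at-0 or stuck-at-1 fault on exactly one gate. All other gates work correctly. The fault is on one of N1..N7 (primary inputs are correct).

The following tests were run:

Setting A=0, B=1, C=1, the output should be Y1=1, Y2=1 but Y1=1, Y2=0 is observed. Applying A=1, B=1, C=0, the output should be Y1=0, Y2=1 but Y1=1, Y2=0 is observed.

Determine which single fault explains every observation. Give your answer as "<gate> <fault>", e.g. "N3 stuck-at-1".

N4 stuck-at-1

Fault-free values for test 1 (A=0, B=1, C=1): N1=1, N2=1, N3=1, N4=0, N5=1, N6=1, N7=1, giving Y1=1, Y2=1. Observed Y1=1, Y2=0.
Test 1: faults giving observed Y1=1, Y2=0 are {N3 stuck-at-0, N4 stuck-at-1, N7 stuck-at-0}.
Test 2 (A=1, B=1, C=0): fault-free N1=1, N2=1, N3=1, N4=0, N5=0, N6=0, N7=1 → Y1=0, Y2=1; observed Y1=1, Y2=0. Eliminates N3 stuck-at-0, N7 stuck-at-0.
Only N4 stuck-at-1 is consistent with every test.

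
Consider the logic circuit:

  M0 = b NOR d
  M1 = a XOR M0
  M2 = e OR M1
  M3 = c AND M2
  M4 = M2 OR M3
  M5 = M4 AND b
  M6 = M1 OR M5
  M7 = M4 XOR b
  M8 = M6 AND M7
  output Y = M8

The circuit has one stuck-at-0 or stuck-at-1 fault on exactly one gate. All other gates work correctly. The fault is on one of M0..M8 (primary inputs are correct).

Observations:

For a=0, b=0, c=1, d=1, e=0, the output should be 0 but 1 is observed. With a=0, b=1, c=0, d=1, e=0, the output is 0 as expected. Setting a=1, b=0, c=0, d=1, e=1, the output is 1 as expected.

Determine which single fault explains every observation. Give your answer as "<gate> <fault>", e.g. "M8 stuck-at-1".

Fault-free values for test 1 (a=0, b=0, c=1, d=1, e=0): M0=0, M1=0, M2=0, M3=0, M4=0, M5=0, M6=0, M7=0, M8=0, giving Y=0. Observed 1.
Test 1: faults giving observed 1 are {M0 stuck-at-1, M1 stuck-at-1, M8 stuck-at-1}.
Test 2 (a=0, b=1, c=0, d=1, e=0): fault-free M0=0, M1=0, M2=0, M3=0, M4=0, M5=0, M6=0, M7=1, M8=0 → 0; observed 0. Eliminates M8 stuck-at-1.
Test 3 (a=1, b=0, c=0, d=1, e=1): fault-free M0=0, M1=1, M2=1, M3=0, M4=1, M5=0, M6=1, M7=1, M8=1 → 1; observed 1. Eliminates M0 stuck-at-1.
Only M1 stuck-at-1 is consistent with every test.

M1 stuck-at-1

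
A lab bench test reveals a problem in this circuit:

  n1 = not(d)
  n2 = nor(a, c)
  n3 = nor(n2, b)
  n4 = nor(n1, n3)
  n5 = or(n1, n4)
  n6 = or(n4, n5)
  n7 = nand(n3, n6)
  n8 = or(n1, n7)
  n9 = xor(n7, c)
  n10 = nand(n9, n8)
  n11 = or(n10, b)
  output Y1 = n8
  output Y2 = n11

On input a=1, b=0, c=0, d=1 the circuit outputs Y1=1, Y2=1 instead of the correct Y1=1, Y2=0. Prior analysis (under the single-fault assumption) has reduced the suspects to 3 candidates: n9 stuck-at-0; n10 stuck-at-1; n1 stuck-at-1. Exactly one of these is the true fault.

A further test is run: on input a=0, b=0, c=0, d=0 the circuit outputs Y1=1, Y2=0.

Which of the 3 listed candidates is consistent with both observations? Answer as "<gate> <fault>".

n1 stuck-at-1

Evaluate each candidate on input a=0, b=0, c=0, d=0:
  n9 stuck-at-0: n1=1, n2=1, n3=0, n4=0, n5=1, n6=1, n7=1, n8=1, n9=0 [stuck-at-0], n10=1, n11=1 → Y1=1, Y2=1 — eliminated
  n10 stuck-at-1: n1=1, n2=1, n3=0, n4=0, n5=1, n6=1, n7=1, n8=1, n9=1, n10=1 [stuck-at-1], n11=1 → Y1=1, Y2=1 — eliminated
  n1 stuck-at-1: n1=1 [stuck-at-1], n2=1, n3=0, n4=0, n5=1, n6=1, n7=1, n8=1, n9=1, n10=0, n11=0 → Y1=1, Y2=0 — matches
Only n1 stuck-at-1 reproduces the observed Y1=1, Y2=0.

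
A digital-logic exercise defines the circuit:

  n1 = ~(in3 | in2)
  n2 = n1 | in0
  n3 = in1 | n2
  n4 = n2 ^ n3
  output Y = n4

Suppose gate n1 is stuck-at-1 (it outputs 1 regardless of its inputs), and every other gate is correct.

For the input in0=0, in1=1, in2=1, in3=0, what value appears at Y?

0

Propagate with n1 forced: n1=1 [stuck-at-1], n2=1, n3=1, n4=0.
So Y = 0. (Without the fault it would be 1.)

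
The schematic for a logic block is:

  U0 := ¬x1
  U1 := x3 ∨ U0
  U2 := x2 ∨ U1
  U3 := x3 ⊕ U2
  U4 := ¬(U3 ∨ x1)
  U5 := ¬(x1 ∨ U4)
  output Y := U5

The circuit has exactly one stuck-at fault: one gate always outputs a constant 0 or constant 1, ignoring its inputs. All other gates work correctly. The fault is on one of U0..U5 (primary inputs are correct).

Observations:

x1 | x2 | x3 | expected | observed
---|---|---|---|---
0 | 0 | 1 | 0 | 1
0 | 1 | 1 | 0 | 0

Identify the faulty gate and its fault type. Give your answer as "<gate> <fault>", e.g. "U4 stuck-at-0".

U1 stuck-at-0

Fault-free values for test 1 (x1=0, x2=0, x3=1): U0=1, U1=1, U2=1, U3=0, U4=1, U5=0, giving Y=0. Observed 1.
Test 1: faults giving observed 1 are {U1 stuck-at-0, U2 stuck-at-0, U3 stuck-at-1, U4 stuck-at-0, U5 stuck-at-1}.
Test 2 (x1=0, x2=1, x3=1): fault-free U0=1, U1=1, U2=1, U3=0, U4=1, U5=0 → 0; observed 0. Eliminates U2 stuck-at-0, U3 stuck-at-1, U4 stuck-at-0, U5 stuck-at-1.
Only U1 stuck-at-0 is consistent with every test.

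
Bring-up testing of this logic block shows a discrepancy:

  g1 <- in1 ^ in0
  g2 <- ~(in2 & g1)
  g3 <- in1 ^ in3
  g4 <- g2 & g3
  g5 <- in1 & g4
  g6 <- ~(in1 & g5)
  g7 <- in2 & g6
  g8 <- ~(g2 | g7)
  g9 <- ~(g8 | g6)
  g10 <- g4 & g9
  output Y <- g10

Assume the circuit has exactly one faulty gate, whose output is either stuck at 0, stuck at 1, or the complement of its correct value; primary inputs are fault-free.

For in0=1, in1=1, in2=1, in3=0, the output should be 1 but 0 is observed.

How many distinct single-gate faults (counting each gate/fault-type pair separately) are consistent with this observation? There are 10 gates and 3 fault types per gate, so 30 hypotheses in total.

18

Fault-free: g1=0, g2=1, g3=1, g4=1, g5=1, g6=0, g7=0, g8=0, g9=1, g10=1 → 1. Observed 0.
  g1: stuck-at-1, inverted output ✓; others ✗
  g2: stuck-at-0, inverted output ✓; others ✗
  g3: stuck-at-0, inverted output ✓; others ✗
  g4: stuck-at-0, inverted output ✓; others ✗
  g5: stuck-at-0, inverted output ✓; others ✗
  g6: stuck-at-1, inverted output ✓; others ✗
  g7: none of the 3 fault types match ✗
  g8: stuck-at-1, inverted output ✓; others ✗
  g9: stuck-at-0, inverted output ✓; others ✗
  g10: stuck-at-0, inverted output ✓; others ✗
Consistent faults: {g1 stuck-at-1, g1 inverted output, g2 stuck-at-0, g2 inverted output, g3 stuck-at-0, g3 inverted output, g4 stuck-at-0, g4 inverted output, g5 stuck-at-0, g5 inverted output, g6 stuck-at-1, g6 inverted output, g8 stuck-at-1, g8 inverted output, g9 stuck-at-0, g9 inverted output, g10 stuck-at-0, g10 inverted output} — 18 in all.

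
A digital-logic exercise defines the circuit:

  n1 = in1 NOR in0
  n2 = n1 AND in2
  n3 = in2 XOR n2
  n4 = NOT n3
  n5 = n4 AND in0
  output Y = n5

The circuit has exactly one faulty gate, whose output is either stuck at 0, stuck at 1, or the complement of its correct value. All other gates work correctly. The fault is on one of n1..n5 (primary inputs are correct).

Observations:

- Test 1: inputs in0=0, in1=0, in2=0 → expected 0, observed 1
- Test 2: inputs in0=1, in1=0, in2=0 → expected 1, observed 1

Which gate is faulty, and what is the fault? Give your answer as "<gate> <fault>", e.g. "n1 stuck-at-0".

n5 stuck-at-1

Fault-free values for test 1 (in0=0, in1=0, in2=0): n1=1, n2=0, n3=0, n4=1, n5=0, giving Y=0. Observed 1.
Test 1: faults giving observed 1 are {n5 stuck-at-1, n5 inverted output}.
Test 2 (in0=1, in1=0, in2=0): fault-free n1=0, n2=0, n3=0, n4=1, n5=1 → 1; observed 1. Eliminates n5 inverted output.
Only n5 stuck-at-1 is consistent with every test.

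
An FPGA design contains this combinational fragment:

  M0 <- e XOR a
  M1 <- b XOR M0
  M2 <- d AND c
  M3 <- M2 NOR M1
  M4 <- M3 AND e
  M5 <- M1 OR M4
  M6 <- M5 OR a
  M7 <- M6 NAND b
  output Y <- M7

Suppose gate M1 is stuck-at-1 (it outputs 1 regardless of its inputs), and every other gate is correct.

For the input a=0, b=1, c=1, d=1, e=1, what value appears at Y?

0

Propagate with M1 forced: M0=1, M1=1 [stuck-at-1], M2=1, M3=0, M4=0, M5=1, M6=1, M7=0.
So Y = 0. (Without the fault it would be 1.)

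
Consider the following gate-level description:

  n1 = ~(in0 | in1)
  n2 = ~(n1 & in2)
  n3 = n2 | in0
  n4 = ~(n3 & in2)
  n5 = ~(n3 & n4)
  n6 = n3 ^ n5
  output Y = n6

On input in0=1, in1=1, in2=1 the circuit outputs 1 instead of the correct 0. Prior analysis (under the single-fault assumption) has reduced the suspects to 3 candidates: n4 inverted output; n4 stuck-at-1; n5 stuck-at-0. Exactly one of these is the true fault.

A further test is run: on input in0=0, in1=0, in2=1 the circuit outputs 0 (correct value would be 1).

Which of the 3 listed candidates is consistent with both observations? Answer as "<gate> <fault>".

n5 stuck-at-0

Evaluate each candidate on input in0=0, in1=0, in2=1:
  n4 inverted output: n1=1, n2=0, n3=0, n4=0 [inverted output], n5=1, n6=1 → 1 — eliminated
  n4 stuck-at-1: n1=1, n2=0, n3=0, n4=1 [stuck-at-1], n5=1, n6=1 → 1 — eliminated
  n5 stuck-at-0: n1=1, n2=0, n3=0, n4=1, n5=0 [stuck-at-0], n6=0 → 0 — matches
Only n5 stuck-at-0 reproduces the observed 0.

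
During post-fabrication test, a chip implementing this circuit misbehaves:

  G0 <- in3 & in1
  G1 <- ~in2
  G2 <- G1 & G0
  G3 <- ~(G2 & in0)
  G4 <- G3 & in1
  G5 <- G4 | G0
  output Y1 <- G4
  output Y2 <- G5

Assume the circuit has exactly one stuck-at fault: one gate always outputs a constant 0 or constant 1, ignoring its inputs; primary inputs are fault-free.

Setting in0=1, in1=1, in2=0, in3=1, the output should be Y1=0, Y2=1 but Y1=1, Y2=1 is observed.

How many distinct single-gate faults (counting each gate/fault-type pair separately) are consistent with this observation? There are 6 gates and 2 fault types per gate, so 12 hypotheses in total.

5

Fault-free: G0=1, G1=1, G2=1, G3=0, G4=0, G5=1 → Y1=0, Y2=1. Observed Y1=1, Y2=1.
  G0 stuck-at-0: output Y1=1, Y2=1 ✓
  G0 stuck-at-1: output Y1=0, Y2=1 ✗
  G1 stuck-at-0: output Y1=1, Y2=1 ✓
  G1 stuck-at-1: output Y1=0, Y2=1 ✗
  G2 stuck-at-0: output Y1=1, Y2=1 ✓
  G2 stuck-at-1: output Y1=0, Y2=1 ✗
  G3 stuck-at-0: output Y1=0, Y2=1 ✗
  G3 stuck-at-1: output Y1=1, Y2=1 ✓
  G4 stuck-at-0: output Y1=0, Y2=1 ✗
  G4 stuck-at-1: output Y1=1, Y2=1 ✓
  G5 stuck-at-0: output Y1=0, Y2=0 ✗
  G5 stuck-at-1: output Y1=0, Y2=1 ✗
Consistent faults: {G0 stuck-at-0, G1 stuck-at-0, G2 stuck-at-0, G3 stuck-at-1, G4 stuck-at-1} — 5 in all.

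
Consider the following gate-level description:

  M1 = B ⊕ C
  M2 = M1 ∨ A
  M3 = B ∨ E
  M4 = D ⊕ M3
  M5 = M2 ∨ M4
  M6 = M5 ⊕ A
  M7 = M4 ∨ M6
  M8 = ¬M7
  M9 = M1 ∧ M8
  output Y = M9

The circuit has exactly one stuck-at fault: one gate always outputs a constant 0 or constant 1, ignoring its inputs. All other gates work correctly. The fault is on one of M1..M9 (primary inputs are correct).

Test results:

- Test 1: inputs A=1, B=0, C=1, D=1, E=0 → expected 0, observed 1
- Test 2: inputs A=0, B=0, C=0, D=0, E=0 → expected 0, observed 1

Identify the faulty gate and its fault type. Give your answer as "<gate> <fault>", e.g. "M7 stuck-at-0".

Fault-free values for test 1 (A=1, B=0, C=1, D=1, E=0): M1=1, M2=1, M3=0, M4=1, M5=1, M6=0, M7=1, M8=0, M9=0, giving Y=0. Observed 1.
Test 1: faults giving observed 1 are {M3 stuck-at-1, M4 stuck-at-0, M7 stuck-at-0, M8 stuck-at-1, M9 stuck-at-1}.
Test 2 (A=0, B=0, C=0, D=0, E=0): fault-free M1=0, M2=0, M3=0, M4=0, M5=0, M6=0, M7=0, M8=1, M9=0 → 0; observed 1. Eliminates M3 stuck-at-1, M4 stuck-at-0, M7 stuck-at-0, M8 stuck-at-1.
Only M9 stuck-at-1 is consistent with every test.

M9 stuck-at-1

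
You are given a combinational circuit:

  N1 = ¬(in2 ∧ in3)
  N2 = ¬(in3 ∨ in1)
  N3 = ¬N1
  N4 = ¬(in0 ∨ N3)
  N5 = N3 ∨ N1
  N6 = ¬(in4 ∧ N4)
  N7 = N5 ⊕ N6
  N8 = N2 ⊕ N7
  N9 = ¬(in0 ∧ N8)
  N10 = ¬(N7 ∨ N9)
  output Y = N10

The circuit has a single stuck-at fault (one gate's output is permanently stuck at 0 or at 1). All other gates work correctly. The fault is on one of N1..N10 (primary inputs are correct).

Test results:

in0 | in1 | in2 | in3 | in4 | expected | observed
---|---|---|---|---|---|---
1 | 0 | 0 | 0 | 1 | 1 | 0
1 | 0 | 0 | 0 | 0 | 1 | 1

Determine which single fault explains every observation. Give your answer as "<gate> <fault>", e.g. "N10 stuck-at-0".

Fault-free values for test 1 (in0=1, in1=0, in2=0, in3=0, in4=1): N1=1, N2=1, N3=0, N4=0, N5=1, N6=1, N7=0, N8=1, N9=0, N10=1, giving Y=1. Observed 0.
Test 1: faults giving observed 0 are {N2 stuck-at-0, N4 stuck-at-1, N5 stuck-at-0, N6 stuck-at-0, N7 stuck-at-1, N8 stuck-at-0, N9 stuck-at-1, N10 stuck-at-0}.
Test 2 (in0=1, in1=0, in2=0, in3=0, in4=0): fault-free N1=1, N2=1, N3=0, N4=0, N5=1, N6=1, N7=0, N8=1, N9=0, N10=1 → 1; observed 1. Eliminates N2 stuck-at-0, N5 stuck-at-0, N6 stuck-at-0, N7 stuck-at-1, N8 stuck-at-0, N9 stuck-at-1, N10 stuck-at-0.
Only N4 stuck-at-1 is consistent with every test.

N4 stuck-at-1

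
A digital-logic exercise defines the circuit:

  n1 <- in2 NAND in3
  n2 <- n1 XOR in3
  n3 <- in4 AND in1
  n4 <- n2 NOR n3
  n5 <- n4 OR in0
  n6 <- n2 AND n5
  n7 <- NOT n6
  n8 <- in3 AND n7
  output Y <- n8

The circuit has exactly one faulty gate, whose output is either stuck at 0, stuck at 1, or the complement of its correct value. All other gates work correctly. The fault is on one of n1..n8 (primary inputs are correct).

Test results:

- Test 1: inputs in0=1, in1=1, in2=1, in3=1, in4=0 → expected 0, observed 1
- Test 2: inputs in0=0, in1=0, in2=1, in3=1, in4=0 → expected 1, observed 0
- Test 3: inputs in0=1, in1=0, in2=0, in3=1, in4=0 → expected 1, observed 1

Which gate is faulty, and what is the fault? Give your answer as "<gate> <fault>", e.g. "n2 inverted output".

Fault-free values for test 1 (in0=1, in1=1, in2=1, in3=1, in4=0): n1=0, n2=1, n3=0, n4=0, n5=1, n6=1, n7=0, n8=0, giving Y=0. Observed 1.
Test 1: faults giving observed 1 are {n1 stuck-at-1, n1 inverted output, n2 stuck-at-0, n2 inverted output, n5 stuck-at-0, n5 inverted output, n6 stuck-at-0, n6 inverted output, n7 stuck-at-1, n7 inverted output, n8 stuck-at-1, n8 inverted output}.
Test 2 (in0=0, in1=0, in2=1, in3=1, in4=0): fault-free n1=0, n2=1, n3=0, n4=0, n5=0, n6=0, n7=1, n8=1 → 1; observed 0. Eliminates n1 stuck-at-1, n1 inverted output, n2 stuck-at-0, n2 inverted output, n5 stuck-at-0, n6 stuck-at-0, n7 stuck-at-1, n8 stuck-at-1.
Test 3 (in0=1, in1=0, in2=0, in3=1, in4=0): fault-free n1=1, n2=0, n3=0, n4=1, n5=1, n6=0, n7=1, n8=1 → 1; observed 1. Eliminates n6 inverted output, n7 inverted output, n8 inverted output.
Only n5 inverted output is consistent with every test.

n5 inverted output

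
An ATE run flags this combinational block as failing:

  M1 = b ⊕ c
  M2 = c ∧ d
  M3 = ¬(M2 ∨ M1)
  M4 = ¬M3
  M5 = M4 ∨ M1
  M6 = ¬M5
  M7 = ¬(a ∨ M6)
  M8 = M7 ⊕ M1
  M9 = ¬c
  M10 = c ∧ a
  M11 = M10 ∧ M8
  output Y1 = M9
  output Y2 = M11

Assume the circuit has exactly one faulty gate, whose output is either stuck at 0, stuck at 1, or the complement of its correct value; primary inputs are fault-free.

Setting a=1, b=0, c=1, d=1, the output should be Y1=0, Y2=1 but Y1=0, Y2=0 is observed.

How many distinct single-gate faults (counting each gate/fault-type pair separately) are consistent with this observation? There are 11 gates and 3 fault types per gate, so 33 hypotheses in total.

Fault-free: M1=1, M2=1, M3=0, M4=1, M5=1, M6=0, M7=0, M8=1, M9=0, M10=1, M11=1 → Y1=0, Y2=1. Observed Y1=0, Y2=0.
  M1: stuck-at-0, inverted output ✓; others ✗
  M2: none of the 3 fault types match ✗
  M3: none of the 3 fault types match ✗
  M4: none of the 3 fault types match ✗
  M5: none of the 3 fault types match ✗
  M6: none of the 3 fault types match ✗
  M7: stuck-at-1, inverted output ✓; others ✗
  M8: stuck-at-0, inverted output ✓; others ✗
  M9: none of the 3 fault types match ✗
  M10: stuck-at-0, inverted output ✓; others ✗
  M11: stuck-at-0, inverted output ✓; others ✗
Consistent faults: {M1 stuck-at-0, M1 inverted output, M7 stuck-at-1, M7 inverted output, M8 stuck-at-0, M8 inverted output, M10 stuck-at-0, M10 inverted output, M11 stuck-at-0, M11 inverted output} — 10 in all.

10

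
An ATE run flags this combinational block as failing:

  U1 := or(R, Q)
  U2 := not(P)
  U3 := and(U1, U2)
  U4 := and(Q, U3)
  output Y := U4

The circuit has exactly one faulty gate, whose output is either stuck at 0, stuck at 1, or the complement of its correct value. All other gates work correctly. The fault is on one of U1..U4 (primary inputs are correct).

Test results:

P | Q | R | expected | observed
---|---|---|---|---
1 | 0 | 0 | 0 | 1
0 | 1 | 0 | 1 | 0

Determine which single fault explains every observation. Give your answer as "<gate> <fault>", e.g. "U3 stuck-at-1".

Fault-free values for test 1 (P=1, Q=0, R=0): U1=0, U2=0, U3=0, U4=0, giving Y=0. Observed 1.
Test 1: faults giving observed 1 are {U4 stuck-at-1, U4 inverted output}.
Test 2 (P=0, Q=1, R=0): fault-free U1=1, U2=1, U3=1, U4=1 → 1; observed 0. Eliminates U4 stuck-at-1.
Only U4 inverted output is consistent with every test.

U4 inverted output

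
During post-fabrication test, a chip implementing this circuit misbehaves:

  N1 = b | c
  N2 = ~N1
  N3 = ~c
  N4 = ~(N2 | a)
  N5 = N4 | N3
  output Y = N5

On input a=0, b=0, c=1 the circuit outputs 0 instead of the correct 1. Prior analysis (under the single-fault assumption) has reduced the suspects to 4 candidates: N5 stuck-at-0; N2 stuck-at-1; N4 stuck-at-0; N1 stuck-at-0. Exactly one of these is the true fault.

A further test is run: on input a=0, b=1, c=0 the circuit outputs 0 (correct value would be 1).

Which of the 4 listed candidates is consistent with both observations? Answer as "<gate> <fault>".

Evaluate each candidate on input a=0, b=1, c=0:
  N5 stuck-at-0: N1=1, N2=0, N3=1, N4=1, N5=0 [stuck-at-0] → 0 — matches
  N2 stuck-at-1: N1=1, N2=1 [stuck-at-1], N3=1, N4=0, N5=1 → 1 — eliminated
  N4 stuck-at-0: N1=1, N2=0, N3=1, N4=0 [stuck-at-0], N5=1 → 1 — eliminated
  N1 stuck-at-0: N1=0 [stuck-at-0], N2=1, N3=1, N4=0, N5=1 → 1 — eliminated
Only N5 stuck-at-0 reproduces the observed 0.

N5 stuck-at-0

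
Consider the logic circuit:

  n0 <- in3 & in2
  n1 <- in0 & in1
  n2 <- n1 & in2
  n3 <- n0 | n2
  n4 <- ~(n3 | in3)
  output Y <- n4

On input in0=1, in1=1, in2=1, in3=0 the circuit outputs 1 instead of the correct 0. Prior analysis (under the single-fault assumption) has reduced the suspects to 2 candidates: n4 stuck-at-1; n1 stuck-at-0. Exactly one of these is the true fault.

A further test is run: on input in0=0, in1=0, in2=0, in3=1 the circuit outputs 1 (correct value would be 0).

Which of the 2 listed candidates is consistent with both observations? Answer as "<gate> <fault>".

n4 stuck-at-1

Evaluate each candidate on input in0=0, in1=0, in2=0, in3=1:
  n4 stuck-at-1: n0=0, n1=0, n2=0, n3=0, n4=1 [stuck-at-1] → 1 — matches
  n1 stuck-at-0: n0=0, n1=0 [stuck-at-0], n2=0, n3=0, n4=0 → 0 — eliminated
Only n4 stuck-at-1 reproduces the observed 1.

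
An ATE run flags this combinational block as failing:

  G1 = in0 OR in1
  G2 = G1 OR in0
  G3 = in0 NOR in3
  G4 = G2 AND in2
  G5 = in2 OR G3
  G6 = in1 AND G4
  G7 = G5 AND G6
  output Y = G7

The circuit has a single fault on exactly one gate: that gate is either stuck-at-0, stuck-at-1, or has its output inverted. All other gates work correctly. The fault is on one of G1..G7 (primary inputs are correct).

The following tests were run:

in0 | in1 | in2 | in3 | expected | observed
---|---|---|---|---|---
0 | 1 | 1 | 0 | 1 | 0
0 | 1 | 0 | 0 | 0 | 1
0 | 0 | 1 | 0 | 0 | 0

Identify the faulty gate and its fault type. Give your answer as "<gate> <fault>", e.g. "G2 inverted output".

G4 inverted output

Fault-free values for test 1 (in0=0, in1=1, in2=1, in3=0): G1=1, G2=1, G3=1, G4=1, G5=1, G6=1, G7=1, giving Y=1. Observed 0.
Test 1: faults giving observed 0 are {G1 stuck-at-0, G1 inverted output, G2 stuck-at-0, G2 inverted output, G4 stuck-at-0, G4 inverted output, G5 stuck-at-0, G5 inverted output, G6 stuck-at-0, G6 inverted output, G7 stuck-at-0, G7 inverted output}.
Test 2 (in0=0, in1=1, in2=0, in3=0): fault-free G1=1, G2=1, G3=1, G4=0, G5=1, G6=0, G7=0 → 0; observed 1. Eliminates G1 stuck-at-0, G1 inverted output, G2 stuck-at-0, G2 inverted output, G4 stuck-at-0, G5 stuck-at-0, G5 inverted output, G6 stuck-at-0, G7 stuck-at-0.
Test 3 (in0=0, in1=0, in2=1, in3=0): fault-free G1=0, G2=0, G3=1, G4=0, G5=1, G6=0, G7=0 → 0; observed 0. Eliminates G6 inverted output, G7 inverted output.
Only G4 inverted output is consistent with every test.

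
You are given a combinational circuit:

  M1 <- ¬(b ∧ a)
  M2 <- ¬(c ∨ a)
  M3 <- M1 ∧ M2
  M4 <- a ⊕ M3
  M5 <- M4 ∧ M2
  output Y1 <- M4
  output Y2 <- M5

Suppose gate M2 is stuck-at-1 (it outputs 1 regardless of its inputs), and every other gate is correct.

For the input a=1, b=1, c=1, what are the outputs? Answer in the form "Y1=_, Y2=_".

Y1=1, Y2=1

Propagate with M2 forced: M1=0, M2=1 [stuck-at-1], M3=0, M4=1, M5=1.
So the outputs are Y1=1, Y2=1. (Without the fault they would be Y1=1, Y2=0.)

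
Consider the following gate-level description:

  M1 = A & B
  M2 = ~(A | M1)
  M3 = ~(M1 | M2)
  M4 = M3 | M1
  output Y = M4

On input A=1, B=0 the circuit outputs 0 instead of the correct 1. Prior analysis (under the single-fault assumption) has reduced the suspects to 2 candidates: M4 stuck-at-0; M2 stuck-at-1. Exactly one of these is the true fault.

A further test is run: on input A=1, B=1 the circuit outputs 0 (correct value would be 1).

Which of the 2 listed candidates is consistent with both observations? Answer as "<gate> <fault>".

M4 stuck-at-0

Evaluate each candidate on input A=1, B=1:
  M4 stuck-at-0: M1=1, M2=0, M3=0, M4=0 [stuck-at-0] → 0 — matches
  M2 stuck-at-1: M1=1, M2=1 [stuck-at-1], M3=0, M4=1 → 1 — eliminated
Only M4 stuck-at-0 reproduces the observed 0.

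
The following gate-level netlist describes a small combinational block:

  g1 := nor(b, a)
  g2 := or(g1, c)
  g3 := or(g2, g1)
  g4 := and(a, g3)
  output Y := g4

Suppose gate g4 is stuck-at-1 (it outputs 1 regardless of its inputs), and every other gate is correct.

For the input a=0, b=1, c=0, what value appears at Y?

Propagate with g4 forced: g1=0, g2=0, g3=0, g4=1 [stuck-at-1].
So Y = 1. (Without the fault it would be 0.)

1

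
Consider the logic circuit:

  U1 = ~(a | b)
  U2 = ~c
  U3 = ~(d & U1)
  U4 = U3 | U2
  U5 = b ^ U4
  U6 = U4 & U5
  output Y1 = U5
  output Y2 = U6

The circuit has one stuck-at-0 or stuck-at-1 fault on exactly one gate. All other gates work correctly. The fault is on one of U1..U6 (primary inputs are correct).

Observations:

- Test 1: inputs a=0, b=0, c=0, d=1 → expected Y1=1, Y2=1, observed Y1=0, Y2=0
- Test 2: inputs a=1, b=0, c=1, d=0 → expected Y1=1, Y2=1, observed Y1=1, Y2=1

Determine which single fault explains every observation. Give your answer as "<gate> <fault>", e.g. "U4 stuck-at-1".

U2 stuck-at-0

Fault-free values for test 1 (a=0, b=0, c=0, d=1): U1=1, U2=1, U3=0, U4=1, U5=1, U6=1, giving Y1=1, Y2=1. Observed Y1=0, Y2=0.
Test 1: faults giving observed Y1=0, Y2=0 are {U2 stuck-at-0, U4 stuck-at-0, U5 stuck-at-0}.
Test 2 (a=1, b=0, c=1, d=0): fault-free U1=0, U2=0, U3=1, U4=1, U5=1, U6=1 → Y1=1, Y2=1; observed Y1=1, Y2=1. Eliminates U4 stuck-at-0, U5 stuck-at-0.
Only U2 stuck-at-0 is consistent with every test.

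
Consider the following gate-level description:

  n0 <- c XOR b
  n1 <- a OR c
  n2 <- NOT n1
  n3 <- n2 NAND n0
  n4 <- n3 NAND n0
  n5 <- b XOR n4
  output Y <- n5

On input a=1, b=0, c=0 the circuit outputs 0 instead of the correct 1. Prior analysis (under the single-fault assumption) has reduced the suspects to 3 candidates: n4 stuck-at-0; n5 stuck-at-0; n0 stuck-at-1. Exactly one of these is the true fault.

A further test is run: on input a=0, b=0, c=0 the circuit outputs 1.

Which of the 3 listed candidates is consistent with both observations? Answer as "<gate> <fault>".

n0 stuck-at-1

Evaluate each candidate on input a=0, b=0, c=0:
  n4 stuck-at-0: n0=0, n1=0, n2=1, n3=1, n4=0 [stuck-at-0], n5=0 → 0 — eliminated
  n5 stuck-at-0: n0=0, n1=0, n2=1, n3=1, n4=1, n5=0 [stuck-at-0] → 0 — eliminated
  n0 stuck-at-1: n0=1 [stuck-at-1], n1=0, n2=1, n3=0, n4=1, n5=1 → 1 — matches
Only n0 stuck-at-1 reproduces the observed 1.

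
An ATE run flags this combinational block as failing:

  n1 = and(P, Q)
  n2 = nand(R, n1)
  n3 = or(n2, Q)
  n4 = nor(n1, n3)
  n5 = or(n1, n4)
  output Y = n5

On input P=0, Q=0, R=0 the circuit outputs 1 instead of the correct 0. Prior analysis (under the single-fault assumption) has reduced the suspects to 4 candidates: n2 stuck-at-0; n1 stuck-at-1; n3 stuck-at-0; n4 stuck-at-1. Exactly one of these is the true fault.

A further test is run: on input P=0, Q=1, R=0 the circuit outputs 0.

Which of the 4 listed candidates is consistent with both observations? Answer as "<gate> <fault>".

Evaluate each candidate on input P=0, Q=1, R=0:
  n2 stuck-at-0: n1=0, n2=0 [stuck-at-0], n3=1, n4=0, n5=0 → 0 — matches
  n1 stuck-at-1: n1=1 [stuck-at-1], n2=1, n3=1, n4=0, n5=1 → 1 — eliminated
  n3 stuck-at-0: n1=0, n2=1, n3=0 [stuck-at-0], n4=1, n5=1 → 1 — eliminated
  n4 stuck-at-1: n1=0, n2=1, n3=1, n4=1 [stuck-at-1], n5=1 → 1 — eliminated
Only n2 stuck-at-0 reproduces the observed 0.

n2 stuck-at-0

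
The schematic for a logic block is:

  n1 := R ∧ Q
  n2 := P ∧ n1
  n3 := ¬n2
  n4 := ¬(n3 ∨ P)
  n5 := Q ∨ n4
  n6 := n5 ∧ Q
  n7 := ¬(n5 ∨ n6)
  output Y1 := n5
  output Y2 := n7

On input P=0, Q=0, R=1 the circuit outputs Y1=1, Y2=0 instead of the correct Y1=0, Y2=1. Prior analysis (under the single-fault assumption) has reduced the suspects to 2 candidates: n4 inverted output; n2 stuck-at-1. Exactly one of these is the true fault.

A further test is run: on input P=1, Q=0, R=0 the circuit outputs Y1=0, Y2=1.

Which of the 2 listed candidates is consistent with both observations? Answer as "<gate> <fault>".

Evaluate each candidate on input P=1, Q=0, R=0:
  n4 inverted output: n1=0, n2=0, n3=1, n4=1 [inverted output], n5=1, n6=0, n7=0 → Y1=1, Y2=0 — eliminated
  n2 stuck-at-1: n1=0, n2=1 [stuck-at-1], n3=0, n4=0, n5=0, n6=0, n7=1 → Y1=0, Y2=1 — matches
Only n2 stuck-at-1 reproduces the observed Y1=0, Y2=1.

n2 stuck-at-1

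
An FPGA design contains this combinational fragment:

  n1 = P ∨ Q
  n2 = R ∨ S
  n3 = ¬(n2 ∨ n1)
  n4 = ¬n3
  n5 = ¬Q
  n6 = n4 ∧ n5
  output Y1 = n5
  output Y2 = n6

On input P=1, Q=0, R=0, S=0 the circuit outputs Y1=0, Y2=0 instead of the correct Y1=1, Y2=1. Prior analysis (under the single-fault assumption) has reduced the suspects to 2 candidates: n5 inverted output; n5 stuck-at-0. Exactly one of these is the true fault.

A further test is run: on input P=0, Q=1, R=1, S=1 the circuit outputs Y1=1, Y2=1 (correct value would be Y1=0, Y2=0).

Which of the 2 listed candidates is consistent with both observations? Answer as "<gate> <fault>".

Evaluate each candidate on input P=0, Q=1, R=1, S=1:
  n5 inverted output: n1=1, n2=1, n3=0, n4=1, n5=1 [inverted output], n6=1 → Y1=1, Y2=1 — matches
  n5 stuck-at-0: n1=1, n2=1, n3=0, n4=1, n5=0 [stuck-at-0], n6=0 → Y1=0, Y2=0 — eliminated
Only n5 inverted output reproduces the observed Y1=1, Y2=1.

n5 inverted output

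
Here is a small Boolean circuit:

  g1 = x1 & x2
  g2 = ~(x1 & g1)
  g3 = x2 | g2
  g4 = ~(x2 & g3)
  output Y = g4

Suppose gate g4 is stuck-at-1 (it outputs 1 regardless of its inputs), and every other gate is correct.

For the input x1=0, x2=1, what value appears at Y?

1

Propagate with g4 forced: g1=0, g2=1, g3=1, g4=1 [stuck-at-1].
So Y = 1. (Without the fault it would be 0.)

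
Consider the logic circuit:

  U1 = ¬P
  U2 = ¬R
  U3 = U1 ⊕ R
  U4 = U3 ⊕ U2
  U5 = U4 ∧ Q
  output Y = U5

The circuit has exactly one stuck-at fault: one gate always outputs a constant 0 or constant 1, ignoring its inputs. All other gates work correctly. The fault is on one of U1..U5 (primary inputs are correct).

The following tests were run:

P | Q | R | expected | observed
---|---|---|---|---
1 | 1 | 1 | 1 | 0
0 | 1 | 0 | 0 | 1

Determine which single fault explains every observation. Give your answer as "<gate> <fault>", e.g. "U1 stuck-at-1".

U3 stuck-at-0

Fault-free values for test 1 (P=1, Q=1, R=1): U1=0, U2=0, U3=1, U4=1, U5=1, giving Y=1. Observed 0.
Test 1: faults giving observed 0 are {U1 stuck-at-1, U2 stuck-at-1, U3 stuck-at-0, U4 stuck-at-0, U5 stuck-at-0}.
Test 2 (P=0, Q=1, R=0): fault-free U1=1, U2=1, U3=1, U4=0, U5=0 → 0; observed 1. Eliminates U1 stuck-at-1, U2 stuck-at-1, U4 stuck-at-0, U5 stuck-at-0.
Only U3 stuck-at-0 is consistent with every test.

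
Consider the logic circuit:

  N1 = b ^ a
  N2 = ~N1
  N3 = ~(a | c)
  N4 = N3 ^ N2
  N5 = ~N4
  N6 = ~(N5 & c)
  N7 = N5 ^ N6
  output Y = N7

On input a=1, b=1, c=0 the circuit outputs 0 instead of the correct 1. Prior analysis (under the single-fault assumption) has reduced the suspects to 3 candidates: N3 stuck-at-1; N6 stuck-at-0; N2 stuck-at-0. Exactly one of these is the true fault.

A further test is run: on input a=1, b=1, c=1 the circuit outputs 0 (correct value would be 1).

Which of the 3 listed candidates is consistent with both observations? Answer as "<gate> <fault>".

N6 stuck-at-0

Evaluate each candidate on input a=1, b=1, c=1:
  N3 stuck-at-1: N1=0, N2=1, N3=1 [stuck-at-1], N4=0, N5=1, N6=0, N7=1 → 1 — eliminated
  N6 stuck-at-0: N1=0, N2=1, N3=0, N4=1, N5=0, N6=0 [stuck-at-0], N7=0 → 0 — matches
  N2 stuck-at-0: N1=0, N2=0 [stuck-at-0], N3=0, N4=0, N5=1, N6=0, N7=1 → 1 — eliminated
Only N6 stuck-at-0 reproduces the observed 0.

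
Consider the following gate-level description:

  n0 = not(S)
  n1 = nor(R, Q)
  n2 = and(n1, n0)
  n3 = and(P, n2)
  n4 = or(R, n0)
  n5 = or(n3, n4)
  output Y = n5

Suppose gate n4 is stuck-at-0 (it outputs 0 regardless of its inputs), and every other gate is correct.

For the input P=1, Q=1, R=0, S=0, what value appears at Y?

0

Propagate with n4 forced: n0=1, n1=0, n2=0, n3=0, n4=0 [stuck-at-0], n5=0.
So Y = 0. (Without the fault it would be 1.)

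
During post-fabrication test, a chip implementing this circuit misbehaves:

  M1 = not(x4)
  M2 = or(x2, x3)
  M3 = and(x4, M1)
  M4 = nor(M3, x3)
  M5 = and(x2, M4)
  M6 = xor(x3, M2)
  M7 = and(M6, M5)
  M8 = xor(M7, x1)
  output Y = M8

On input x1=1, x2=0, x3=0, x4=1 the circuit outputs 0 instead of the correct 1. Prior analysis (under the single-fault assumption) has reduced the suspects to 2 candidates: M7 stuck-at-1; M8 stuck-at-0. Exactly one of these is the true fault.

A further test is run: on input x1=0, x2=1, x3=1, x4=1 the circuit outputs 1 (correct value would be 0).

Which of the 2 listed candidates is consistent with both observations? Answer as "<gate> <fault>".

M7 stuck-at-1

Evaluate each candidate on input x1=0, x2=1, x3=1, x4=1:
  M7 stuck-at-1: M1=0, M2=1, M3=0, M4=0, M5=0, M6=0, M7=1 [stuck-at-1], M8=1 → 1 — matches
  M8 stuck-at-0: M1=0, M2=1, M3=0, M4=0, M5=0, M6=0, M7=0, M8=0 [stuck-at-0] → 0 — eliminated
Only M7 stuck-at-1 reproduces the observed 1.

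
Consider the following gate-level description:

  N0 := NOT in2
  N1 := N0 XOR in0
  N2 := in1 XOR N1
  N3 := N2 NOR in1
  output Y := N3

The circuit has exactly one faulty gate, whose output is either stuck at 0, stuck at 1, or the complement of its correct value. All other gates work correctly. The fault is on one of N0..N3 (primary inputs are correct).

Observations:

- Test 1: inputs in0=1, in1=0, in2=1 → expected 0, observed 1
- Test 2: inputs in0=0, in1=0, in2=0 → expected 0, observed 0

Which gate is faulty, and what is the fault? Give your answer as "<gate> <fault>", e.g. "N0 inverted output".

Fault-free values for test 1 (in0=1, in1=0, in2=1): N0=0, N1=1, N2=1, N3=0, giving Y=0. Observed 1.
Test 1: faults giving observed 1 are {N0 stuck-at-1, N0 inverted output, N1 stuck-at-0, N1 inverted output, N2 stuck-at-0, N2 inverted output, N3 stuck-at-1, N3 inverted output}.
Test 2 (in0=0, in1=0, in2=0): fault-free N0=1, N1=1, N2=1, N3=0 → 0; observed 0. Eliminates N0 inverted output, N1 stuck-at-0, N1 inverted output, N2 stuck-at-0, N2 inverted output, N3 stuck-at-1, N3 inverted output.
Only N0 stuck-at-1 is consistent with every test.

N0 stuck-at-1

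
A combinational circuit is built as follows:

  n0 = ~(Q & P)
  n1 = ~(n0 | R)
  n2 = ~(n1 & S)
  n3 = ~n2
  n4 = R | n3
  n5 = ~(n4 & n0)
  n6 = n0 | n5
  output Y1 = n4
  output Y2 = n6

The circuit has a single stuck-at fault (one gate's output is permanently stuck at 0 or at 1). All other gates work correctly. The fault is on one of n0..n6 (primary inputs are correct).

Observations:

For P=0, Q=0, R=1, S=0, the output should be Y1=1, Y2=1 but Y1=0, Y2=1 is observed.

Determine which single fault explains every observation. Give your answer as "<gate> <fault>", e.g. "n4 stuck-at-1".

Fault-free values for test 1 (P=0, Q=0, R=1, S=0): n0=1, n1=0, n2=1, n3=0, n4=1, n5=0, n6=1, giving Y1=1, Y2=1. Observed Y1=0, Y2=1.
Test 1: faults giving observed Y1=0, Y2=1 are {n4 stuck-at-0}.
Only n4 stuck-at-0 is consistent with every test.

n4 stuck-at-0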